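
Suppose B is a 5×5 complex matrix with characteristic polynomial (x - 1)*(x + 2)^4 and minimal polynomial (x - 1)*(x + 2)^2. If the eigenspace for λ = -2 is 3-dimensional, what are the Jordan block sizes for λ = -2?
Block sizes for λ = -2: [2, 1, 1]

Step 1 — from the characteristic polynomial, algebraic multiplicity of λ = -2 is 4. From dim ker(B − (-2)·I) = 3, there are exactly 3 Jordan blocks for λ = -2.
Step 2 — from the minimal polynomial, the factor (x + 2)^2 tells us the largest block for λ = -2 has size 2.
Step 3 — with total size 4, 3 blocks, and largest block 2, the block sizes (in nonincreasing order) are [2, 1, 1].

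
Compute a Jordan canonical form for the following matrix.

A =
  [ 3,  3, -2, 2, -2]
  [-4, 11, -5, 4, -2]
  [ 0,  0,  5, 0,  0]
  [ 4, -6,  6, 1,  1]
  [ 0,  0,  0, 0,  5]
J_3(5) ⊕ J_2(5)

The characteristic polynomial is
  det(x·I − A) = x^5 - 25*x^4 + 250*x^3 - 1250*x^2 + 3125*x - 3125 = (x - 5)^5

Eigenvalues and multiplicities (the geometric multiplicity of λ is n − rank(A − λI), which equals the number of Jordan blocks for λ):
  λ = 5: algebraic multiplicity = 5, geometric multiplicity = 2

Determining the block sizes for each eigenvalue:
  λ = 5: with am = 5 and gm = 2, the partition is not yet determined (e.g. several partitions of 5 into 2 parts exist). Let N = A − (5)·I. Computing rank(N^1) = 3, rank(N^2) = 1, rank(N^3) = 0; the number of blocks of size ≥ j is rank(N^{j−1}) − rank(N^j), giving [2, 2, 1]. So we have 1 block(s) of size 3, 1 block(s) of size 2 → block sizes [3, 2]

Assembling the blocks gives a Jordan form
J =
  [5, 1, 0, 0, 0]
  [0, 5, 1, 0, 0]
  [0, 0, 5, 0, 0]
  [0, 0, 0, 5, 1]
  [0, 0, 0, 0, 5]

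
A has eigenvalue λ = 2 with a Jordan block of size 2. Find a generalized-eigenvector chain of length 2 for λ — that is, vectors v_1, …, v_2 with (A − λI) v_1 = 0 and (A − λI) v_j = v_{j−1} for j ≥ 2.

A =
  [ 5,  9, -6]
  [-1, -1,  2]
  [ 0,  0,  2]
A Jordan chain for λ = 2 of length 2:
v_1 = (3, -1, 0)ᵀ
v_2 = (1, 0, 0)ᵀ

Let N = A − (2)·I. We want v_2 with N^2 v_2 = 0 but N^1 v_2 ≠ 0; then v_{j-1} := N · v_j for j = 2, …, 2.

Pick v_2 = (1, 0, 0)ᵀ.
Then v_1 = N · v_2 = (3, -1, 0)ᵀ.

Sanity check: (A − (2)·I) v_1 = (0, 0, 0)ᵀ = 0. ✓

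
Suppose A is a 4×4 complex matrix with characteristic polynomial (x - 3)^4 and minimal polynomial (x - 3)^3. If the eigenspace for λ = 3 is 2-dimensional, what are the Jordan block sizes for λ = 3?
Block sizes for λ = 3: [3, 1]

Step 1 — from the characteristic polynomial, algebraic multiplicity of λ = 3 is 4. From dim ker(A − (3)·I) = 2, there are exactly 2 Jordan blocks for λ = 3.
Step 2 — from the minimal polynomial, the factor (x − 3)^3 tells us the largest block for λ = 3 has size 3.
Step 3 — with total size 4, 2 blocks, and largest block 3, the block sizes (in nonincreasing order) are [3, 1].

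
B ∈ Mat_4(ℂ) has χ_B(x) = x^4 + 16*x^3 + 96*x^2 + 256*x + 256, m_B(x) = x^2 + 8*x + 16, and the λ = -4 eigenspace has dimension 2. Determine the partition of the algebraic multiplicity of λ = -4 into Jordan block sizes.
Block sizes for λ = -4: [2, 2]

Step 1 — from the characteristic polynomial, algebraic multiplicity of λ = -4 is 4. From dim ker(B − (-4)·I) = 2, there are exactly 2 Jordan blocks for λ = -4.
Step 2 — from the minimal polynomial, the factor (x + 4)^2 tells us the largest block for λ = -4 has size 2.
Step 3 — with total size 4, 2 blocks, and largest block 2, the block sizes (in nonincreasing order) are [2, 2].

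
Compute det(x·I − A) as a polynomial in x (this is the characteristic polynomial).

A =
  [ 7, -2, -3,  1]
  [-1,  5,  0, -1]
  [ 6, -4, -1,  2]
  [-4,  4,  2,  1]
x^4 - 12*x^3 + 54*x^2 - 108*x + 81

Expanding det(x·I − A) (e.g. by cofactor expansion or by noting that A is similar to its Jordan form J, which has the same characteristic polynomial as A) gives
  χ_A(x) = x^4 - 12*x^3 + 54*x^2 - 108*x + 81
which factors as (x - 3)^4. The eigenvalues (with algebraic multiplicities) are λ = 3 with multiplicity 4.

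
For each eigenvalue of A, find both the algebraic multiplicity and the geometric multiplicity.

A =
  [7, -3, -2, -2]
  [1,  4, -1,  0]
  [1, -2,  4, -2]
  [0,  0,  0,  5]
λ = 5: alg = 4, geom = 2

Step 1 — factor the characteristic polynomial to read off the algebraic multiplicities:
  χ_A(x) = (x - 5)^4

Step 2 — compute geometric multiplicities via the rank-nullity identity g(λ) = n − rank(A − λI):
  rank(A − (5)·I) = 2, so dim ker(A − (5)·I) = n − 2 = 2

Summary:
  λ = 5: algebraic multiplicity = 4, geometric multiplicity = 2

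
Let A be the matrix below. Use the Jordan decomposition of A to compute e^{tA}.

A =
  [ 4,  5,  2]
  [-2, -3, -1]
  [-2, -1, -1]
e^{tA} =
  [t^2 + 4*t + 1, 3*t^2/2 + 5*t, t^2/2 + 2*t]
  [-2*t, 1 - 3*t, -t]
  [-2*t^2 - 2*t, -3*t^2 - t, -t^2 - t + 1]

Strategy: write A = P · J · P⁻¹ where J is a Jordan canonical form, so e^{tA} = P · e^{tJ} · P⁻¹, and e^{tJ} can be computed block-by-block.

A has Jordan form
J =
  [0, 1, 0]
  [0, 0, 1]
  [0, 0, 0]
(up to reordering of blocks).

Per-block formulas:
  For a 3×3 Jordan block J_3(0): exp(t · J_3(0)) = e^(0t)·(I + t·N + (t^2/2)·N^2), where N is the 3×3 nilpotent shift.

After assembling e^{tJ} and conjugating by P, we get:

e^{tA} =
  [t^2 + 4*t + 1, 3*t^2/2 + 5*t, t^2/2 + 2*t]
  [-2*t, 1 - 3*t, -t]
  [-2*t^2 - 2*t, -3*t^2 - t, -t^2 - t + 1]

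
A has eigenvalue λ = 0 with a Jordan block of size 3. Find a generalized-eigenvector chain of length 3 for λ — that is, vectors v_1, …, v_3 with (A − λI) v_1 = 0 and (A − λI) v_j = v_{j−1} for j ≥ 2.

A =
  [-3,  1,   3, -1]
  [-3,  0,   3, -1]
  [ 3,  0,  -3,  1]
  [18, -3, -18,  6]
A Jordan chain for λ = 0 of length 3:
v_1 = (-3, 0, 0, 9)ᵀ
v_2 = (-3, -3, 3, 18)ᵀ
v_3 = (1, 0, 0, 0)ᵀ

Let N = A − (0)·I. We want v_3 with N^3 v_3 = 0 but N^2 v_3 ≠ 0; then v_{j-1} := N · v_j for j = 3, …, 2.

Pick v_3 = (1, 0, 0, 0)ᵀ.
Then v_2 = N · v_3 = (-3, -3, 3, 18)ᵀ.
Then v_1 = N · v_2 = (-3, 0, 0, 9)ᵀ.

Sanity check: (A − (0)·I) v_1 = (0, 0, 0, 0)ᵀ = 0. ✓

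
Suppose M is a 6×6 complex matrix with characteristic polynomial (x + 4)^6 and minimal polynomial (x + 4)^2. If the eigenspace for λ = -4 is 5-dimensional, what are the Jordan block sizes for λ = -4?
Block sizes for λ = -4: [2, 1, 1, 1, 1]

Step 1 — from the characteristic polynomial, algebraic multiplicity of λ = -4 is 6. From dim ker(M − (-4)·I) = 5, there are exactly 5 Jordan blocks for λ = -4.
Step 2 — from the minimal polynomial, the factor (x + 4)^2 tells us the largest block for λ = -4 has size 2.
Step 3 — with total size 6, 5 blocks, and largest block 2, the block sizes (in nonincreasing order) are [2, 1, 1, 1, 1].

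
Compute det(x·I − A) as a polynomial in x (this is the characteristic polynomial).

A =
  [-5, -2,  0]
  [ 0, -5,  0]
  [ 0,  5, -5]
x^3 + 15*x^2 + 75*x + 125

Expanding det(x·I − A) (e.g. by cofactor expansion or by noting that A is similar to its Jordan form J, which has the same characteristic polynomial as A) gives
  χ_A(x) = x^3 + 15*x^2 + 75*x + 125
which factors as (x + 5)^3. The eigenvalues (with algebraic multiplicities) are λ = -5 with multiplicity 3.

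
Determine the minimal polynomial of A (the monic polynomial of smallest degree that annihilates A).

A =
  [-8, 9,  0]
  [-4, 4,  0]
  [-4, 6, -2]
x^2 + 4*x + 4

The characteristic polynomial is χ_A(x) = (x + 2)^3, so the eigenvalues are known. The minimal polynomial is
  m_A(x) = Π_λ (x − λ)^{k_λ}
where k_λ is the size of the *largest* Jordan block for λ (equivalently, the smallest k with (A − λI)^k v = 0 for every generalised eigenvector v of λ).

  λ = -2: largest Jordan block has size 2, contributing (x + 2)^2

So m_A(x) = (x + 2)^2 = x^2 + 4*x + 4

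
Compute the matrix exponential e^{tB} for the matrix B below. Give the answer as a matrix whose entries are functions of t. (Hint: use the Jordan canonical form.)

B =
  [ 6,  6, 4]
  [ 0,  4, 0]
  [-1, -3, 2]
e^{tB} =
  [2*t*exp(4*t) + exp(4*t), 6*t*exp(4*t), 4*t*exp(4*t)]
  [0, exp(4*t), 0]
  [-t*exp(4*t), -3*t*exp(4*t), -2*t*exp(4*t) + exp(4*t)]

Strategy: write B = P · J · P⁻¹ where J is a Jordan canonical form, so e^{tB} = P · e^{tJ} · P⁻¹, and e^{tJ} can be computed block-by-block.

B has Jordan form
J =
  [4, 1, 0]
  [0, 4, 0]
  [0, 0, 4]
(up to reordering of blocks).

Per-block formulas:
  For a 1×1 block at λ = 4: exp(t · [4]) = [e^(4t)].
  For a 2×2 Jordan block J_2(4): exp(t · J_2(4)) = e^(4t)·(I + t·N), where N is the 2×2 nilpotent shift.

After assembling e^{tJ} and conjugating by P, we get:

e^{tB} =
  [2*t*exp(4*t) + exp(4*t), 6*t*exp(4*t), 4*t*exp(4*t)]
  [0, exp(4*t), 0]
  [-t*exp(4*t), -3*t*exp(4*t), -2*t*exp(4*t) + exp(4*t)]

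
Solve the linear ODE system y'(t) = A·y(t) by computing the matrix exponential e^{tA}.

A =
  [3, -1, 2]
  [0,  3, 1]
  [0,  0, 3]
e^{tA} =
  [exp(3*t), -t*exp(3*t), -t^2*exp(3*t)/2 + 2*t*exp(3*t)]
  [0, exp(3*t), t*exp(3*t)]
  [0, 0, exp(3*t)]

Strategy: write A = P · J · P⁻¹ where J is a Jordan canonical form, so e^{tA} = P · e^{tJ} · P⁻¹, and e^{tJ} can be computed block-by-block.

A has Jordan form
J =
  [3, 1, 0]
  [0, 3, 1]
  [0, 0, 3]
(up to reordering of blocks).

Per-block formulas:
  For a 3×3 Jordan block J_3(3): exp(t · J_3(3)) = e^(3t)·(I + t·N + (t^2/2)·N^2), where N is the 3×3 nilpotent shift.

After assembling e^{tJ} and conjugating by P, we get:

e^{tA} =
  [exp(3*t), -t*exp(3*t), -t^2*exp(3*t)/2 + 2*t*exp(3*t)]
  [0, exp(3*t), t*exp(3*t)]
  [0, 0, exp(3*t)]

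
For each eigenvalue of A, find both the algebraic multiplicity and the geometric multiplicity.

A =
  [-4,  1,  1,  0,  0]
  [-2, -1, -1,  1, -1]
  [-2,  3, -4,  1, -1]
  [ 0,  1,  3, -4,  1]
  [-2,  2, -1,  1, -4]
λ = -4: alg = 2, geom = 1; λ = -3: alg = 3, geom = 2

Step 1 — factor the characteristic polynomial to read off the algebraic multiplicities:
  χ_A(x) = (x + 3)^3*(x + 4)^2

Step 2 — compute geometric multiplicities via the rank-nullity identity g(λ) = n − rank(A − λI):
  rank(A − (-4)·I) = 4, so dim ker(A − (-4)·I) = n − 4 = 1
  rank(A − (-3)·I) = 3, so dim ker(A − (-3)·I) = n − 3 = 2

Summary:
  λ = -4: algebraic multiplicity = 2, geometric multiplicity = 1
  λ = -3: algebraic multiplicity = 3, geometric multiplicity = 2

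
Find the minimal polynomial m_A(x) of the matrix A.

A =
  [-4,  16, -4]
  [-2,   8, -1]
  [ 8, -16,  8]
x^2 - 8*x + 16

The characteristic polynomial is χ_A(x) = (x - 4)^3, so the eigenvalues are known. The minimal polynomial is
  m_A(x) = Π_λ (x − λ)^{k_λ}
where k_λ is the size of the *largest* Jordan block for λ (equivalently, the smallest k with (A − λI)^k v = 0 for every generalised eigenvector v of λ).

  λ = 4: largest Jordan block has size 2, contributing (x − 4)^2

So m_A(x) = (x - 4)^2 = x^2 - 8*x + 16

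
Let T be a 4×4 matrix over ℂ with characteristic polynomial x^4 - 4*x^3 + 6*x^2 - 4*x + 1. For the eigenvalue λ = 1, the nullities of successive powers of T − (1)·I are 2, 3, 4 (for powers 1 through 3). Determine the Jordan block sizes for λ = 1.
Block sizes for λ = 1: [3, 1]

From the dimensions of kernels of powers, the number of Jordan blocks of size at least j is d_j − d_{j−1} where d_j = dim ker(N^j) (with d_0 = 0). Computing the differences gives [2, 1, 1].
The number of blocks of size exactly k is (#blocks of size ≥ k) − (#blocks of size ≥ k + 1), so the partition is: 1 block(s) of size 1, 1 block(s) of size 3.
In nonincreasing order the block sizes are [3, 1].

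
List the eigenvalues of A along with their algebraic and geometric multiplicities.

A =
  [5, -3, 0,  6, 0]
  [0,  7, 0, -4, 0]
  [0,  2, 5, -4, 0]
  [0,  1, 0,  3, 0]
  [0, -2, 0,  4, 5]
λ = 5: alg = 5, geom = 4

Step 1 — factor the characteristic polynomial to read off the algebraic multiplicities:
  χ_A(x) = (x - 5)^5

Step 2 — compute geometric multiplicities via the rank-nullity identity g(λ) = n − rank(A − λI):
  rank(A − (5)·I) = 1, so dim ker(A − (5)·I) = n − 1 = 4

Summary:
  λ = 5: algebraic multiplicity = 5, geometric multiplicity = 4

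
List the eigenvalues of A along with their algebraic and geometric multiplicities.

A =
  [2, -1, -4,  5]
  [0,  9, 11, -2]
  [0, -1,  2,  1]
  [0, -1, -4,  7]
λ = 2: alg = 1, geom = 1; λ = 6: alg = 3, geom = 1

Step 1 — factor the characteristic polynomial to read off the algebraic multiplicities:
  χ_A(x) = (x - 6)^3*(x - 2)

Step 2 — compute geometric multiplicities via the rank-nullity identity g(λ) = n − rank(A − λI):
  rank(A − (2)·I) = 3, so dim ker(A − (2)·I) = n − 3 = 1
  rank(A − (6)·I) = 3, so dim ker(A − (6)·I) = n − 3 = 1

Summary:
  λ = 2: algebraic multiplicity = 1, geometric multiplicity = 1
  λ = 6: algebraic multiplicity = 3, geometric multiplicity = 1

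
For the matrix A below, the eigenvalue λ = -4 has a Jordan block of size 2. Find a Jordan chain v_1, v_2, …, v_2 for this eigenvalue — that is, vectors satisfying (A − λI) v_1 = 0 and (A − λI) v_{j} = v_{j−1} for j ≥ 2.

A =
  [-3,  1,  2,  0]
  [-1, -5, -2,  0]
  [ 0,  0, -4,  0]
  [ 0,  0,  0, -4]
A Jordan chain for λ = -4 of length 2:
v_1 = (1, -1, 0, 0)ᵀ
v_2 = (1, 0, 0, 0)ᵀ

Let N = A − (-4)·I. We want v_2 with N^2 v_2 = 0 but N^1 v_2 ≠ 0; then v_{j-1} := N · v_j for j = 2, …, 2.

Pick v_2 = (1, 0, 0, 0)ᵀ.
Then v_1 = N · v_2 = (1, -1, 0, 0)ᵀ.

Sanity check: (A − (-4)·I) v_1 = (0, 0, 0, 0)ᵀ = 0. ✓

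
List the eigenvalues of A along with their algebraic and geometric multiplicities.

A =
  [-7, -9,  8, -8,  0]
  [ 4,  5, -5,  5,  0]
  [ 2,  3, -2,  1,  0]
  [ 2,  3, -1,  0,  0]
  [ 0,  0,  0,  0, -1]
λ = -1: alg = 5, geom = 3

Step 1 — factor the characteristic polynomial to read off the algebraic multiplicities:
  χ_A(x) = (x + 1)^5

Step 2 — compute geometric multiplicities via the rank-nullity identity g(λ) = n − rank(A − λI):
  rank(A − (-1)·I) = 2, so dim ker(A − (-1)·I) = n − 2 = 3

Summary:
  λ = -1: algebraic multiplicity = 5, geometric multiplicity = 3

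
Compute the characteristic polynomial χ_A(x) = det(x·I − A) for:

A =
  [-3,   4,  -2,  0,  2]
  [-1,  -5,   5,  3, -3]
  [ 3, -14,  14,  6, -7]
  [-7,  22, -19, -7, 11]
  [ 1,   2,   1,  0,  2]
x^5 - x^4 - 2*x^3 + 2*x^2 + x - 1

Expanding det(x·I − A) (e.g. by cofactor expansion or by noting that A is similar to its Jordan form J, which has the same characteristic polynomial as A) gives
  χ_A(x) = x^5 - x^4 - 2*x^3 + 2*x^2 + x - 1
which factors as (x - 1)^3*(x + 1)^2. The eigenvalues (with algebraic multiplicities) are λ = -1 with multiplicity 2, λ = 1 with multiplicity 3.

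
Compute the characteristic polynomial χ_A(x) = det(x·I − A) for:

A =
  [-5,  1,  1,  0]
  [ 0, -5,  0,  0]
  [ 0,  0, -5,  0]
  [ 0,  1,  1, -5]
x^4 + 20*x^3 + 150*x^2 + 500*x + 625

Expanding det(x·I − A) (e.g. by cofactor expansion or by noting that A is similar to its Jordan form J, which has the same characteristic polynomial as A) gives
  χ_A(x) = x^4 + 20*x^3 + 150*x^2 + 500*x + 625
which factors as (x + 5)^4. The eigenvalues (with algebraic multiplicities) are λ = -5 with multiplicity 4.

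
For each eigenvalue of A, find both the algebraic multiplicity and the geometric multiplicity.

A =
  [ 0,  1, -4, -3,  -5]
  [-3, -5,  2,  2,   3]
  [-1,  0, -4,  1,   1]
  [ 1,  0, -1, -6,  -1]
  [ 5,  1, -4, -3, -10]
λ = -5: alg = 5, geom = 2

Step 1 — factor the characteristic polynomial to read off the algebraic multiplicities:
  χ_A(x) = (x + 5)^5

Step 2 — compute geometric multiplicities via the rank-nullity identity g(λ) = n − rank(A − λI):
  rank(A − (-5)·I) = 3, so dim ker(A − (-5)·I) = n − 3 = 2

Summary:
  λ = -5: algebraic multiplicity = 5, geometric multiplicity = 2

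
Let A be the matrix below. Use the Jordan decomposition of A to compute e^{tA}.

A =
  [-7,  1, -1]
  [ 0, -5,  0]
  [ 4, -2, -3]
e^{tA} =
  [-2*t*exp(-5*t) + exp(-5*t), t*exp(-5*t), -t*exp(-5*t)]
  [0, exp(-5*t), 0]
  [4*t*exp(-5*t), -2*t*exp(-5*t), 2*t*exp(-5*t) + exp(-5*t)]

Strategy: write A = P · J · P⁻¹ where J is a Jordan canonical form, so e^{tA} = P · e^{tJ} · P⁻¹, and e^{tJ} can be computed block-by-block.

A has Jordan form
J =
  [-5,  1,  0]
  [ 0, -5,  0]
  [ 0,  0, -5]
(up to reordering of blocks).

Per-block formulas:
  For a 1×1 block at λ = -5: exp(t · [-5]) = [e^(-5t)].
  For a 2×2 Jordan block J_2(-5): exp(t · J_2(-5)) = e^(-5t)·(I + t·N), where N is the 2×2 nilpotent shift.

After assembling e^{tJ} and conjugating by P, we get:

e^{tA} =
  [-2*t*exp(-5*t) + exp(-5*t), t*exp(-5*t), -t*exp(-5*t)]
  [0, exp(-5*t), 0]
  [4*t*exp(-5*t), -2*t*exp(-5*t), 2*t*exp(-5*t) + exp(-5*t)]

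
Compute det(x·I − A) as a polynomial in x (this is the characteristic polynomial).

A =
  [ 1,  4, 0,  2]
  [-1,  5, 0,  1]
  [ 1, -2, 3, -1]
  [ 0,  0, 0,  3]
x^4 - 12*x^3 + 54*x^2 - 108*x + 81

Expanding det(x·I − A) (e.g. by cofactor expansion or by noting that A is similar to its Jordan form J, which has the same characteristic polynomial as A) gives
  χ_A(x) = x^4 - 12*x^3 + 54*x^2 - 108*x + 81
which factors as (x - 3)^4. The eigenvalues (with algebraic multiplicities) are λ = 3 with multiplicity 4.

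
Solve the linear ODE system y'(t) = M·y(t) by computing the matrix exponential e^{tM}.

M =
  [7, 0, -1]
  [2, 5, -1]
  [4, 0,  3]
e^{tM} =
  [2*t*exp(5*t) + exp(5*t), 0, -t*exp(5*t)]
  [2*t*exp(5*t), exp(5*t), -t*exp(5*t)]
  [4*t*exp(5*t), 0, -2*t*exp(5*t) + exp(5*t)]

Strategy: write M = P · J · P⁻¹ where J is a Jordan canonical form, so e^{tM} = P · e^{tJ} · P⁻¹, and e^{tJ} can be computed block-by-block.

M has Jordan form
J =
  [5, 1, 0]
  [0, 5, 0]
  [0, 0, 5]
(up to reordering of blocks).

Per-block formulas:
  For a 1×1 block at λ = 5: exp(t · [5]) = [e^(5t)].
  For a 2×2 Jordan block J_2(5): exp(t · J_2(5)) = e^(5t)·(I + t·N), where N is the 2×2 nilpotent shift.

After assembling e^{tJ} and conjugating by P, we get:

e^{tM} =
  [2*t*exp(5*t) + exp(5*t), 0, -t*exp(5*t)]
  [2*t*exp(5*t), exp(5*t), -t*exp(5*t)]
  [4*t*exp(5*t), 0, -2*t*exp(5*t) + exp(5*t)]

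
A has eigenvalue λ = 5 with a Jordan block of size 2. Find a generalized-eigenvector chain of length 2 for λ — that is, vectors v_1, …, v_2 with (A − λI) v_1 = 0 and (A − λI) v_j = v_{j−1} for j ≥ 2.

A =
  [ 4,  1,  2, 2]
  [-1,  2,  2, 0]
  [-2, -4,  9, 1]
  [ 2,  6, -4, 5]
A Jordan chain for λ = 5 of length 2:
v_1 = (-1, -1, -2, 2)ᵀ
v_2 = (1, 0, 0, 0)ᵀ

Let N = A − (5)·I. We want v_2 with N^2 v_2 = 0 but N^1 v_2 ≠ 0; then v_{j-1} := N · v_j for j = 2, …, 2.

Pick v_2 = (1, 0, 0, 0)ᵀ.
Then v_1 = N · v_2 = (-1, -1, -2, 2)ᵀ.

Sanity check: (A − (5)·I) v_1 = (0, 0, 0, 0)ᵀ = 0. ✓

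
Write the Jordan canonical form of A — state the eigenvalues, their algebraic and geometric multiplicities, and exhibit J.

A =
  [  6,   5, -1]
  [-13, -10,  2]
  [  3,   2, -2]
J_3(-2)

The characteristic polynomial is
  det(x·I − A) = x^3 + 6*x^2 + 12*x + 8 = (x + 2)^3

Eigenvalues and multiplicities (the geometric multiplicity of λ is n − rank(A − λI), which equals the number of Jordan blocks for λ):
  λ = -2: algebraic multiplicity = 3, geometric multiplicity = 1

Determining the block sizes for each eigenvalue:
  λ = -2: one block (gm = 1), so the single block has size am = 3 → block sizes [3]

Assembling the blocks gives a Jordan form
J =
  [-2,  1,  0]
  [ 0, -2,  1]
  [ 0,  0, -2]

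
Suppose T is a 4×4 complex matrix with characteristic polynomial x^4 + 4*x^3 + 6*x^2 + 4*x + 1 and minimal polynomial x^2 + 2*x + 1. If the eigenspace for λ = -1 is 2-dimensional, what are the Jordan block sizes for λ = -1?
Block sizes for λ = -1: [2, 2]

Step 1 — from the characteristic polynomial, algebraic multiplicity of λ = -1 is 4. From dim ker(T − (-1)·I) = 2, there are exactly 2 Jordan blocks for λ = -1.
Step 2 — from the minimal polynomial, the factor (x + 1)^2 tells us the largest block for λ = -1 has size 2.
Step 3 — with total size 4, 2 blocks, and largest block 2, the block sizes (in nonincreasing order) are [2, 2].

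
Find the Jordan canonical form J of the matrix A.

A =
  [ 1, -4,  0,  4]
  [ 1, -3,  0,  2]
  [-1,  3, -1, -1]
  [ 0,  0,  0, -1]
J_3(-1) ⊕ J_1(-1)

The characteristic polynomial is
  det(x·I − A) = x^4 + 4*x^3 + 6*x^2 + 4*x + 1 = (x + 1)^4

Eigenvalues and multiplicities (the geometric multiplicity of λ is n − rank(A − λI), which equals the number of Jordan blocks for λ):
  λ = -1: algebraic multiplicity = 4, geometric multiplicity = 2

Determining the block sizes for each eigenvalue:
  λ = -1: with am = 4 and gm = 2, the partition is not yet determined (e.g. several partitions of 4 into 2 parts exist). Let N = A − (-1)·I. Computing rank(N^1) = 2, rank(N^2) = 1, rank(N^3) = 0; the number of blocks of size ≥ j is rank(N^{j−1}) − rank(N^j), giving [2, 1, 1]. So we have 1 block(s) of size 3, 1 block(s) of size 1 → block sizes [3, 1]

Assembling the blocks gives a Jordan form
J =
  [-1,  1,  0,  0]
  [ 0, -1,  1,  0]
  [ 0,  0, -1,  0]
  [ 0,  0,  0, -1]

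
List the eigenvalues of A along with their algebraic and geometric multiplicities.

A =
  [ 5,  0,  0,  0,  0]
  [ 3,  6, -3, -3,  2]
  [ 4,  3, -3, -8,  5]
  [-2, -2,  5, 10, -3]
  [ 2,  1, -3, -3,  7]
λ = 5: alg = 5, geom = 2

Step 1 — factor the characteristic polynomial to read off the algebraic multiplicities:
  χ_A(x) = (x - 5)^5

Step 2 — compute geometric multiplicities via the rank-nullity identity g(λ) = n − rank(A − λI):
  rank(A − (5)·I) = 3, so dim ker(A − (5)·I) = n − 3 = 2

Summary:
  λ = 5: algebraic multiplicity = 5, geometric multiplicity = 2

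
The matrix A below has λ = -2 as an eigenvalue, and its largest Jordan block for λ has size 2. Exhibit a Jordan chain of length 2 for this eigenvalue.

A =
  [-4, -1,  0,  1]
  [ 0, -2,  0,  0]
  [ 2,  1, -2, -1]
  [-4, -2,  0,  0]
A Jordan chain for λ = -2 of length 2:
v_1 = (-2, 0, 2, -4)ᵀ
v_2 = (1, 0, 0, 0)ᵀ

Let N = A − (-2)·I. We want v_2 with N^2 v_2 = 0 but N^1 v_2 ≠ 0; then v_{j-1} := N · v_j for j = 2, …, 2.

Pick v_2 = (1, 0, 0, 0)ᵀ.
Then v_1 = N · v_2 = (-2, 0, 2, -4)ᵀ.

Sanity check: (A − (-2)·I) v_1 = (0, 0, 0, 0)ᵀ = 0. ✓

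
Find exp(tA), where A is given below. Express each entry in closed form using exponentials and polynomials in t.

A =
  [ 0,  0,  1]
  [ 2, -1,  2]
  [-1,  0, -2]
e^{tA} =
  [t*exp(-t) + exp(-t), 0, t*exp(-t)]
  [2*t*exp(-t), exp(-t), 2*t*exp(-t)]
  [-t*exp(-t), 0, -t*exp(-t) + exp(-t)]

Strategy: write A = P · J · P⁻¹ where J is a Jordan canonical form, so e^{tA} = P · e^{tJ} · P⁻¹, and e^{tJ} can be computed block-by-block.

A has Jordan form
J =
  [-1,  1,  0]
  [ 0, -1,  0]
  [ 0,  0, -1]
(up to reordering of blocks).

Per-block formulas:
  For a 1×1 block at λ = -1: exp(t · [-1]) = [e^(-1t)].
  For a 2×2 Jordan block J_2(-1): exp(t · J_2(-1)) = e^(-1t)·(I + t·N), where N is the 2×2 nilpotent shift.

After assembling e^{tJ} and conjugating by P, we get:

e^{tA} =
  [t*exp(-t) + exp(-t), 0, t*exp(-t)]
  [2*t*exp(-t), exp(-t), 2*t*exp(-t)]
  [-t*exp(-t), 0, -t*exp(-t) + exp(-t)]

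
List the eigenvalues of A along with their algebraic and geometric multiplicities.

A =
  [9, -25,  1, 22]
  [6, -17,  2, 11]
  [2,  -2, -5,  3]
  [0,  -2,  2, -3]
λ = -5: alg = 2, geom = 1; λ = -3: alg = 2, geom = 1

Step 1 — factor the characteristic polynomial to read off the algebraic multiplicities:
  χ_A(x) = (x + 3)^2*(x + 5)^2

Step 2 — compute geometric multiplicities via the rank-nullity identity g(λ) = n − rank(A − λI):
  rank(A − (-5)·I) = 3, so dim ker(A − (-5)·I) = n − 3 = 1
  rank(A − (-3)·I) = 3, so dim ker(A − (-3)·I) = n − 3 = 1

Summary:
  λ = -5: algebraic multiplicity = 2, geometric multiplicity = 1
  λ = -3: algebraic multiplicity = 2, geometric multiplicity = 1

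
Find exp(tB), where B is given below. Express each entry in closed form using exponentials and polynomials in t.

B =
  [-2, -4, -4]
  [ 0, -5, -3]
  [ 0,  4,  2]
e^{tB} =
  [exp(-2*t), -4*exp(-t) + 4*exp(-2*t), -4*exp(-t) + 4*exp(-2*t)]
  [0, -3*exp(-t) + 4*exp(-2*t), -3*exp(-t) + 3*exp(-2*t)]
  [0, 4*exp(-t) - 4*exp(-2*t), 4*exp(-t) - 3*exp(-2*t)]

Strategy: write B = P · J · P⁻¹ where J is a Jordan canonical form, so e^{tB} = P · e^{tJ} · P⁻¹, and e^{tJ} can be computed block-by-block.

B has Jordan form
J =
  [-2,  0,  0]
  [ 0, -2,  0]
  [ 0,  0, -1]
(up to reordering of blocks).

Per-block formulas:
  For a 1×1 block at λ = -2: exp(t · [-2]) = [e^(-2t)].
  For a 1×1 block at λ = -1: exp(t · [-1]) = [e^(-1t)].

After assembling e^{tJ} and conjugating by P, we get:

e^{tB} =
  [exp(-2*t), -4*exp(-t) + 4*exp(-2*t), -4*exp(-t) + 4*exp(-2*t)]
  [0, -3*exp(-t) + 4*exp(-2*t), -3*exp(-t) + 3*exp(-2*t)]
  [0, 4*exp(-t) - 4*exp(-2*t), 4*exp(-t) - 3*exp(-2*t)]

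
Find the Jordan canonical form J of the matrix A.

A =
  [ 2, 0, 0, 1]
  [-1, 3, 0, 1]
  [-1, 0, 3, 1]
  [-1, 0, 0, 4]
J_2(3) ⊕ J_1(3) ⊕ J_1(3)

The characteristic polynomial is
  det(x·I − A) = x^4 - 12*x^3 + 54*x^2 - 108*x + 81 = (x - 3)^4

Eigenvalues and multiplicities (the geometric multiplicity of λ is n − rank(A − λI), which equals the number of Jordan blocks for λ):
  λ = 3: algebraic multiplicity = 4, geometric multiplicity = 3

Determining the block sizes for each eigenvalue:
  λ = 3: 3 blocks summing to 4 forces exactly one block of size 2 and the rest size 1 → block sizes [2, 1, 1]

Assembling the blocks gives a Jordan form
J =
  [3, 1, 0, 0]
  [0, 3, 0, 0]
  [0, 0, 3, 0]
  [0, 0, 0, 3]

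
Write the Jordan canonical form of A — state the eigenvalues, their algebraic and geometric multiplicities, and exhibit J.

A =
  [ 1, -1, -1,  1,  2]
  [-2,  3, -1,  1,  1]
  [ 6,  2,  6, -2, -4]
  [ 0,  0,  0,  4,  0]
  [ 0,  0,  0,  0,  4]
J_2(3) ⊕ J_1(4) ⊕ J_1(4) ⊕ J_1(4)

The characteristic polynomial is
  det(x·I − A) = x^5 - 18*x^4 + 129*x^3 - 460*x^2 + 816*x - 576 = (x - 4)^3*(x - 3)^2

Eigenvalues and multiplicities (the geometric multiplicity of λ is n − rank(A − λI), which equals the number of Jordan blocks for λ):
  λ = 3: algebraic multiplicity = 2, geometric multiplicity = 1
  λ = 4: algebraic multiplicity = 3, geometric multiplicity = 3

Determining the block sizes for each eigenvalue:
  λ = 3: one block (gm = 1), so the single block has size am = 2 → block sizes [2]
  λ = 4: gm = am = 3, so every block has size 1 → block sizes [1, 1, 1]

Assembling the blocks gives a Jordan form
J =
  [3, 1, 0, 0, 0]
  [0, 3, 0, 0, 0]
  [0, 0, 4, 0, 0]
  [0, 0, 0, 4, 0]
  [0, 0, 0, 0, 4]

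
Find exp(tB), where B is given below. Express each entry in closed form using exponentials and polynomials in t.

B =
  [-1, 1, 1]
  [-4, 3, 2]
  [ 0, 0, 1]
e^{tB} =
  [-2*t*exp(t) + exp(t), t*exp(t), t*exp(t)]
  [-4*t*exp(t), 2*t*exp(t) + exp(t), 2*t*exp(t)]
  [0, 0, exp(t)]

Strategy: write B = P · J · P⁻¹ where J is a Jordan canonical form, so e^{tB} = P · e^{tJ} · P⁻¹, and e^{tJ} can be computed block-by-block.

B has Jordan form
J =
  [1, 1, 0]
  [0, 1, 0]
  [0, 0, 1]
(up to reordering of blocks).

Per-block formulas:
  For a 1×1 block at λ = 1: exp(t · [1]) = [e^(1t)].
  For a 2×2 Jordan block J_2(1): exp(t · J_2(1)) = e^(1t)·(I + t·N), where N is the 2×2 nilpotent shift.

After assembling e^{tJ} and conjugating by P, we get:

e^{tB} =
  [-2*t*exp(t) + exp(t), t*exp(t), t*exp(t)]
  [-4*t*exp(t), 2*t*exp(t) + exp(t), 2*t*exp(t)]
  [0, 0, exp(t)]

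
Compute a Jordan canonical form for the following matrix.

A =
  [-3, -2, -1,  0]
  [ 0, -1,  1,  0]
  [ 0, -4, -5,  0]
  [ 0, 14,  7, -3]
J_2(-3) ⊕ J_1(-3) ⊕ J_1(-3)

The characteristic polynomial is
  det(x·I − A) = x^4 + 12*x^3 + 54*x^2 + 108*x + 81 = (x + 3)^4

Eigenvalues and multiplicities (the geometric multiplicity of λ is n − rank(A − λI), which equals the number of Jordan blocks for λ):
  λ = -3: algebraic multiplicity = 4, geometric multiplicity = 3

Determining the block sizes for each eigenvalue:
  λ = -3: 3 blocks summing to 4 forces exactly one block of size 2 and the rest size 1 → block sizes [2, 1, 1]

Assembling the blocks gives a Jordan form
J =
  [-3,  1,  0,  0]
  [ 0, -3,  0,  0]
  [ 0,  0, -3,  0]
  [ 0,  0,  0, -3]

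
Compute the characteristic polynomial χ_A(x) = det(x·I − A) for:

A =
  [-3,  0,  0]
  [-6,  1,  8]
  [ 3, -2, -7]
x^3 + 9*x^2 + 27*x + 27

Expanding det(x·I − A) (e.g. by cofactor expansion or by noting that A is similar to its Jordan form J, which has the same characteristic polynomial as A) gives
  χ_A(x) = x^3 + 9*x^2 + 27*x + 27
which factors as (x + 3)^3. The eigenvalues (with algebraic multiplicities) are λ = -3 with multiplicity 3.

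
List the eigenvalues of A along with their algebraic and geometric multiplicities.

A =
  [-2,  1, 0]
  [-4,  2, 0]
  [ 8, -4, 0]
λ = 0: alg = 3, geom = 2

Step 1 — factor the characteristic polynomial to read off the algebraic multiplicities:
  χ_A(x) = x^3

Step 2 — compute geometric multiplicities via the rank-nullity identity g(λ) = n − rank(A − λI):
  rank(A − (0)·I) = 1, so dim ker(A − (0)·I) = n − 1 = 2

Summary:
  λ = 0: algebraic multiplicity = 3, geometric multiplicity = 2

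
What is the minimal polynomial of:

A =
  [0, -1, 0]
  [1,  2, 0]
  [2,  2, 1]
x^2 - 2*x + 1

The characteristic polynomial is χ_A(x) = (x - 1)^3, so the eigenvalues are known. The minimal polynomial is
  m_A(x) = Π_λ (x − λ)^{k_λ}
where k_λ is the size of the *largest* Jordan block for λ (equivalently, the smallest k with (A − λI)^k v = 0 for every generalised eigenvector v of λ).

  λ = 1: largest Jordan block has size 2, contributing (x − 1)^2

So m_A(x) = (x - 1)^2 = x^2 - 2*x + 1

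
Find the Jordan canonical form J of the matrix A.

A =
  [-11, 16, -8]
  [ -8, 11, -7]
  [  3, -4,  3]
J_3(1)

The characteristic polynomial is
  det(x·I − A) = x^3 - 3*x^2 + 3*x - 1 = (x - 1)^3

Eigenvalues and multiplicities (the geometric multiplicity of λ is n − rank(A − λI), which equals the number of Jordan blocks for λ):
  λ = 1: algebraic multiplicity = 3, geometric multiplicity = 1

Determining the block sizes for each eigenvalue:
  λ = 1: one block (gm = 1), so the single block has size am = 3 → block sizes [3]

Assembling the blocks gives a Jordan form
J =
  [1, 1, 0]
  [0, 1, 1]
  [0, 0, 1]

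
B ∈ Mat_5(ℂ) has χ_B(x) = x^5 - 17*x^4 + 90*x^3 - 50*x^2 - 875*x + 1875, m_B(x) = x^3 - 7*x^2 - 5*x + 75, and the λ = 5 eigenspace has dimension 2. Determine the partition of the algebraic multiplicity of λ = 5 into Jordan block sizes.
Block sizes for λ = 5: [2, 2]

Step 1 — from the characteristic polynomial, algebraic multiplicity of λ = 5 is 4. From dim ker(B − (5)·I) = 2, there are exactly 2 Jordan blocks for λ = 5.
Step 2 — from the minimal polynomial, the factor (x − 5)^2 tells us the largest block for λ = 5 has size 2.
Step 3 — with total size 4, 2 blocks, and largest block 2, the block sizes (in nonincreasing order) are [2, 2].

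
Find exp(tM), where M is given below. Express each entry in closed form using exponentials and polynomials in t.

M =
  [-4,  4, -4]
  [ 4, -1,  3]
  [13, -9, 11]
e^{tM} =
  [-6*t*exp(2*t) + exp(2*t), 4*t*exp(2*t), -4*t*exp(2*t)]
  [3*t^2*exp(2*t)/2 + 4*t*exp(2*t), -t^2*exp(2*t) - 3*t*exp(2*t) + exp(2*t), t^2*exp(2*t) + 3*t*exp(2*t)]
  [3*t^2*exp(2*t)/2 + 13*t*exp(2*t), -t^2*exp(2*t) - 9*t*exp(2*t), t^2*exp(2*t) + 9*t*exp(2*t) + exp(2*t)]

Strategy: write M = P · J · P⁻¹ where J is a Jordan canonical form, so e^{tM} = P · e^{tJ} · P⁻¹, and e^{tJ} can be computed block-by-block.

M has Jordan form
J =
  [2, 1, 0]
  [0, 2, 1]
  [0, 0, 2]
(up to reordering of blocks).

Per-block formulas:
  For a 3×3 Jordan block J_3(2): exp(t · J_3(2)) = e^(2t)·(I + t·N + (t^2/2)·N^2), where N is the 3×3 nilpotent shift.

After assembling e^{tJ} and conjugating by P, we get:

e^{tM} =
  [-6*t*exp(2*t) + exp(2*t), 4*t*exp(2*t), -4*t*exp(2*t)]
  [3*t^2*exp(2*t)/2 + 4*t*exp(2*t), -t^2*exp(2*t) - 3*t*exp(2*t) + exp(2*t), t^2*exp(2*t) + 3*t*exp(2*t)]
  [3*t^2*exp(2*t)/2 + 13*t*exp(2*t), -t^2*exp(2*t) - 9*t*exp(2*t), t^2*exp(2*t) + 9*t*exp(2*t) + exp(2*t)]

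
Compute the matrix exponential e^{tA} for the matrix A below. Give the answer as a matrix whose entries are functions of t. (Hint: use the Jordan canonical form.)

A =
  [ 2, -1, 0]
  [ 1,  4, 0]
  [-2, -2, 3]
e^{tA} =
  [-t*exp(3*t) + exp(3*t), -t*exp(3*t), 0]
  [t*exp(3*t), t*exp(3*t) + exp(3*t), 0]
  [-2*t*exp(3*t), -2*t*exp(3*t), exp(3*t)]

Strategy: write A = P · J · P⁻¹ where J is a Jordan canonical form, so e^{tA} = P · e^{tJ} · P⁻¹, and e^{tJ} can be computed block-by-block.

A has Jordan form
J =
  [3, 1, 0]
  [0, 3, 0]
  [0, 0, 3]
(up to reordering of blocks).

Per-block formulas:
  For a 1×1 block at λ = 3: exp(t · [3]) = [e^(3t)].
  For a 2×2 Jordan block J_2(3): exp(t · J_2(3)) = e^(3t)·(I + t·N), where N is the 2×2 nilpotent shift.

After assembling e^{tJ} and conjugating by P, we get:

e^{tA} =
  [-t*exp(3*t) + exp(3*t), -t*exp(3*t), 0]
  [t*exp(3*t), t*exp(3*t) + exp(3*t), 0]
  [-2*t*exp(3*t), -2*t*exp(3*t), exp(3*t)]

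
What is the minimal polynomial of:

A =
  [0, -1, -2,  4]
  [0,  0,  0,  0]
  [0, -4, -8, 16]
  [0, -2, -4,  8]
x^2

The characteristic polynomial is χ_A(x) = x^4, so the eigenvalues are known. The minimal polynomial is
  m_A(x) = Π_λ (x − λ)^{k_λ}
where k_λ is the size of the *largest* Jordan block for λ (equivalently, the smallest k with (A − λI)^k v = 0 for every generalised eigenvector v of λ).

  λ = 0: largest Jordan block has size 2, contributing (x − 0)^2

So m_A(x) = x^2 = x^2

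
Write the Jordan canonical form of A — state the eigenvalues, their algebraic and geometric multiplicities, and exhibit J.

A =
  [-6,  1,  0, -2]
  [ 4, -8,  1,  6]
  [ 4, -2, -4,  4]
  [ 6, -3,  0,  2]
J_3(-4) ⊕ J_1(-4)

The characteristic polynomial is
  det(x·I − A) = x^4 + 16*x^3 + 96*x^2 + 256*x + 256 = (x + 4)^4

Eigenvalues and multiplicities (the geometric multiplicity of λ is n − rank(A − λI), which equals the number of Jordan blocks for λ):
  λ = -4: algebraic multiplicity = 4, geometric multiplicity = 2

Determining the block sizes for each eigenvalue:
  λ = -4: with am = 4 and gm = 2, the partition is not yet determined (e.g. several partitions of 4 into 2 parts exist). Let N = A − (-4)·I. Computing rank(N^1) = 2, rank(N^2) = 1, rank(N^3) = 0; the number of blocks of size ≥ j is rank(N^{j−1}) − rank(N^j), giving [2, 1, 1]. So we have 1 block(s) of size 3, 1 block(s) of size 1 → block sizes [3, 1]

Assembling the blocks gives a Jordan form
J =
  [-4,  1,  0,  0]
  [ 0, -4,  1,  0]
  [ 0,  0, -4,  0]
  [ 0,  0,  0, -4]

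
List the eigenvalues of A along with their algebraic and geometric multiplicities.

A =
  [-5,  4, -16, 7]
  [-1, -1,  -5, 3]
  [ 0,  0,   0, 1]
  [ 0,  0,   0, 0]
λ = -3: alg = 2, geom = 1; λ = 0: alg = 2, geom = 1

Step 1 — factor the characteristic polynomial to read off the algebraic multiplicities:
  χ_A(x) = x^2*(x + 3)^2

Step 2 — compute geometric multiplicities via the rank-nullity identity g(λ) = n − rank(A − λI):
  rank(A − (-3)·I) = 3, so dim ker(A − (-3)·I) = n − 3 = 1
  rank(A − (0)·I) = 3, so dim ker(A − (0)·I) = n − 3 = 1

Summary:
  λ = -3: algebraic multiplicity = 2, geometric multiplicity = 1
  λ = 0: algebraic multiplicity = 2, geometric multiplicity = 1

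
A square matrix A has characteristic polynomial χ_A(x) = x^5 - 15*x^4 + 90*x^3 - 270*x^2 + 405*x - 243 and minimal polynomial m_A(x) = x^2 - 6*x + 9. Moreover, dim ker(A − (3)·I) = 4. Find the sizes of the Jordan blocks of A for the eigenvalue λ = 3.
Block sizes for λ = 3: [2, 1, 1, 1]

Step 1 — from the characteristic polynomial, algebraic multiplicity of λ = 3 is 5. From dim ker(A − (3)·I) = 4, there are exactly 4 Jordan blocks for λ = 3.
Step 2 — from the minimal polynomial, the factor (x − 3)^2 tells us the largest block for λ = 3 has size 2.
Step 3 — with total size 5, 4 blocks, and largest block 2, the block sizes (in nonincreasing order) are [2, 1, 1, 1].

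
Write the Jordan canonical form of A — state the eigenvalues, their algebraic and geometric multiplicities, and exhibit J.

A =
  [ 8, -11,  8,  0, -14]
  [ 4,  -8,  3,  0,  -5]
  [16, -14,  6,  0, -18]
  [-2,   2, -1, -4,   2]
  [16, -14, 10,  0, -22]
J_3(-4) ⊕ J_2(-4)

The characteristic polynomial is
  det(x·I − A) = x^5 + 20*x^4 + 160*x^3 + 640*x^2 + 1280*x + 1024 = (x + 4)^5

Eigenvalues and multiplicities (the geometric multiplicity of λ is n − rank(A − λI), which equals the number of Jordan blocks for λ):
  λ = -4: algebraic multiplicity = 5, geometric multiplicity = 2

Determining the block sizes for each eigenvalue:
  λ = -4: with am = 5 and gm = 2, the partition is not yet determined (e.g. several partitions of 5 into 2 parts exist). Let N = A − (-4)·I. Computing rank(N^1) = 3, rank(N^2) = 1, rank(N^3) = 0; the number of blocks of size ≥ j is rank(N^{j−1}) − rank(N^j), giving [2, 2, 1]. So we have 1 block(s) of size 3, 1 block(s) of size 2 → block sizes [3, 2]

Assembling the blocks gives a Jordan form
J =
  [-4,  1,  0,  0,  0]
  [ 0, -4,  1,  0,  0]
  [ 0,  0, -4,  0,  0]
  [ 0,  0,  0, -4,  1]
  [ 0,  0,  0,  0, -4]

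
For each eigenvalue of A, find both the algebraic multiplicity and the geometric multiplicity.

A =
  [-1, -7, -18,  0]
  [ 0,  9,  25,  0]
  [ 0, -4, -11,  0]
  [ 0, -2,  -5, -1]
λ = -1: alg = 4, geom = 2

Step 1 — factor the characteristic polynomial to read off the algebraic multiplicities:
  χ_A(x) = (x + 1)^4

Step 2 — compute geometric multiplicities via the rank-nullity identity g(λ) = n − rank(A − λI):
  rank(A − (-1)·I) = 2, so dim ker(A − (-1)·I) = n − 2 = 2

Summary:
  λ = -1: algebraic multiplicity = 4, geometric multiplicity = 2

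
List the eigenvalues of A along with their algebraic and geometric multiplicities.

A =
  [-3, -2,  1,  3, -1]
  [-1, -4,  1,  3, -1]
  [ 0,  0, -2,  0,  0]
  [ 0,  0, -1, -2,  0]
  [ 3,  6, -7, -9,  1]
λ = -2: alg = 5, geom = 3

Step 1 — factor the characteristic polynomial to read off the algebraic multiplicities:
  χ_A(x) = (x + 2)^5

Step 2 — compute geometric multiplicities via the rank-nullity identity g(λ) = n − rank(A − λI):
  rank(A − (-2)·I) = 2, so dim ker(A − (-2)·I) = n − 2 = 3

Summary:
  λ = -2: algebraic multiplicity = 5, geometric multiplicity = 3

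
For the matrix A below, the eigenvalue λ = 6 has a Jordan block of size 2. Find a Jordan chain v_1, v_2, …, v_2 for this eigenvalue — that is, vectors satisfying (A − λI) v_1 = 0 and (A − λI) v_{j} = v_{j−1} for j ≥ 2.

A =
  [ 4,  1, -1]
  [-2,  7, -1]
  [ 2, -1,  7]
A Jordan chain for λ = 6 of length 2:
v_1 = (-2, -2, 2)ᵀ
v_2 = (1, 0, 0)ᵀ

Let N = A − (6)·I. We want v_2 with N^2 v_2 = 0 but N^1 v_2 ≠ 0; then v_{j-1} := N · v_j for j = 2, …, 2.

Pick v_2 = (1, 0, 0)ᵀ.
Then v_1 = N · v_2 = (-2, -2, 2)ᵀ.

Sanity check: (A − (6)·I) v_1 = (0, 0, 0)ᵀ = 0. ✓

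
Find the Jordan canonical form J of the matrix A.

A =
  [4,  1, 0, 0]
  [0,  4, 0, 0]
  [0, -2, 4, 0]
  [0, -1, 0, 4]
J_2(4) ⊕ J_1(4) ⊕ J_1(4)

The characteristic polynomial is
  det(x·I − A) = x^4 - 16*x^3 + 96*x^2 - 256*x + 256 = (x - 4)^4

Eigenvalues and multiplicities (the geometric multiplicity of λ is n − rank(A − λI), which equals the number of Jordan blocks for λ):
  λ = 4: algebraic multiplicity = 4, geometric multiplicity = 3

Determining the block sizes for each eigenvalue:
  λ = 4: 3 blocks summing to 4 forces exactly one block of size 2 and the rest size 1 → block sizes [2, 1, 1]

Assembling the blocks gives a Jordan form
J =
  [4, 1, 0, 0]
  [0, 4, 0, 0]
  [0, 0, 4, 0]
  [0, 0, 0, 4]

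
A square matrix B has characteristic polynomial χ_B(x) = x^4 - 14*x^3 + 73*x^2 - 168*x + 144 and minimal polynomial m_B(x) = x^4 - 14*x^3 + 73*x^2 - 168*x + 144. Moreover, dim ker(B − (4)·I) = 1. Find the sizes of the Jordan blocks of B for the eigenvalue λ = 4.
Block sizes for λ = 4: [2]

Step 1 — from the characteristic polynomial, algebraic multiplicity of λ = 4 is 2. From dim ker(B − (4)·I) = 1, there are exactly 1 Jordan blocks for λ = 4.
Step 2 — from the minimal polynomial, the factor (x − 4)^2 tells us the largest block for λ = 4 has size 2.
Step 3 — with total size 2, 1 blocks, and largest block 2, the block sizes (in nonincreasing order) are [2].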